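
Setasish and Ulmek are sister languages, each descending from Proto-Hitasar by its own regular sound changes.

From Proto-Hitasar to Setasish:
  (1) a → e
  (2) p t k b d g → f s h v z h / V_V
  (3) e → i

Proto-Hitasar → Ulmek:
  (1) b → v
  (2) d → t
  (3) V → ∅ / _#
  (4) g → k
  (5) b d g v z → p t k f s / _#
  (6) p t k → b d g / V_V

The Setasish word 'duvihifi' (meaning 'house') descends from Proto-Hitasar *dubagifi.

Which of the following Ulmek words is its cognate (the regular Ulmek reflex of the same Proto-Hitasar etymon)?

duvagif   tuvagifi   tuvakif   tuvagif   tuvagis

Ulmek: *dubagifi > duvagifi > tuvagifi > tuvagif > tuvakif > tuvagif  (by unconditioned shift, unconditioned shift, apocope, unconditioned shift, intervocalic voicing)
The other candidates each miss or misapply at least one Ulmek change.

tuvagif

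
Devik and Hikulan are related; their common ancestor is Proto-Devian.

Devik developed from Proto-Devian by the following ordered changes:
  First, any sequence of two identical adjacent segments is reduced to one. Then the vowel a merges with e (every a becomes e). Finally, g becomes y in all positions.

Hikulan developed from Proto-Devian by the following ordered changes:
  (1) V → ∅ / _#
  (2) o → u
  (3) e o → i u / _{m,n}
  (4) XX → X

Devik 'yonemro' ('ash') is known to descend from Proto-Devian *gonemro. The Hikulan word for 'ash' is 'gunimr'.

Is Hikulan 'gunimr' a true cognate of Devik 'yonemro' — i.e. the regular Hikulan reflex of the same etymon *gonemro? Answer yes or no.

Derive the expected Hikulan reflex of *gonemro:
Hikulan: start from *gonemro.
  rule 1 (apocope): gonemro → gonemr
  rule 2 (vowel merger): gonemr → gunemr
  rule 3 (pre-nasal raising): gunemr → gunimr
  rule 4: no change — gunimr
  ⇒ Hikulan gunimr
Hikulan 'gunimr' matches the regular reflex exactly, so the pair is cognate.

yes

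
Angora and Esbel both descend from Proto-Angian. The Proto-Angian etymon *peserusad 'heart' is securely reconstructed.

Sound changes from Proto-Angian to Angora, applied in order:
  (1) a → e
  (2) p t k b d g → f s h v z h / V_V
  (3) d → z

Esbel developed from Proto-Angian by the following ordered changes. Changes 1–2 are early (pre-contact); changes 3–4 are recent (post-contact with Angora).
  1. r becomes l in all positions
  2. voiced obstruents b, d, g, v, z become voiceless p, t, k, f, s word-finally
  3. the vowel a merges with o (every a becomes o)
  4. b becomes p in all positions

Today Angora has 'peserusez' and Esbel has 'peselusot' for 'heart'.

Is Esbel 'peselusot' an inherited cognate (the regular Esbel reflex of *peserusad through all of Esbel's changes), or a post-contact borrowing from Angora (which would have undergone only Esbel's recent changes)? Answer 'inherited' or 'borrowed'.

inherited

If inherited, *peserusad would pass through all of Esbel's changes:
Esbel: start from *peserusad.
  rule 1 (unconditioned shift): peserusad → peselusad
  rule 2 (final devoicing): peselusad → peselusat
  rule 3 (vowel merger): peselusat → peselusot
  rule 4: no change — peselusot
  ⇒ Esbel peselusot
If borrowed from Angora 'peserusez' after the early changes, it would undergo only the recent ones:
  rule 3 (vowel merger): no change (peserusez)
  rule 4 (unconditioned shift): no change (peserusez)
  ⇒ as a loan: peserusez
Esbel 'peselusot' matches the inherited outcome exactly, so it is an inherited cognate, not a loan.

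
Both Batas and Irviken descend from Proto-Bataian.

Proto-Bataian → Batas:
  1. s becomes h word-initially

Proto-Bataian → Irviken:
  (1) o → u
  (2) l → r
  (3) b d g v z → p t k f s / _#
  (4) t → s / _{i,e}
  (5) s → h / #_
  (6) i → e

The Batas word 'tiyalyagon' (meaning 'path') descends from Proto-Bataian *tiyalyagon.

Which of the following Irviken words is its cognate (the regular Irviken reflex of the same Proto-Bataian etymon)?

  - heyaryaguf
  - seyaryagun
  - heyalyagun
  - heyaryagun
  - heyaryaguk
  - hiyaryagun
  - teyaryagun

heyaryagun

Irviken: *tiyalyagon
  tiyalyagon → tiyalyagun   [vowel merger]
  tiyalyagun → tiyaryagun   [unconditioned shift]
  tiyaryagun (rule 3 does not apply)
  tiyaryagun → siyaryagun   [palatalisation]
  siyaryagun → hiyaryagun   [debuccalisation]
  hiyaryagun → heyaryagun   [vowel merger]
  giving Irviken heyaryagun.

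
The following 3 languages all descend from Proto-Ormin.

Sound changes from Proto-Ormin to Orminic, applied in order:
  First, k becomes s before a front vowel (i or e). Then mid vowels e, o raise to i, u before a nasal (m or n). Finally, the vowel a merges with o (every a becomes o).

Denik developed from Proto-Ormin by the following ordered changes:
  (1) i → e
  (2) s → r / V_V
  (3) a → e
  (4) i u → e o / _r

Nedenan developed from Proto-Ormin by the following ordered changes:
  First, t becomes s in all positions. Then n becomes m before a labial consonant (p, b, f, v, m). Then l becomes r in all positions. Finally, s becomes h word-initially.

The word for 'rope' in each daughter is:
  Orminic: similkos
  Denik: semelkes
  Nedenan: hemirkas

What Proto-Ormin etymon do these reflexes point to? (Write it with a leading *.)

*semilkas

Position 1: Orminic has s, Denik has s, Nedenan has h. Denik preserves s here (none of its changes turn any other segment into s), so the proto-segment is *s.
Position 5: Orminic has l, Denik has l, Nedenan has r. Orminic preserves l here (none of its changes turn any other segment into l), so the proto-segment is *l.
Verify the candidate proto-form against each daughter:
Orminic: *semilkas > similkas > similkos  (by pre-nasal raising, vowel merger)
Denik: *semilkas
  semilkas → semelkas   [vowel merger]
  semelkas (rule 2 does not apply)
  semelkas → semelkes   [vowel merger]
  semelkes (rule 4 does not apply)
  giving Denik semelkes.
Nedenan: start from *semilkas.
  rule 1: no change — semilkas
  rule 2: no change — semilkas
  rule 3 (unconditioned shift): semilkas → semirkas
  rule 4 (debuccalisation): semirkas → hemirkas
  ⇒ Nedenan hemirkas
Only *semilkas yields all of Orminic similkos, Denik semelkes, Nedenan hemirkas.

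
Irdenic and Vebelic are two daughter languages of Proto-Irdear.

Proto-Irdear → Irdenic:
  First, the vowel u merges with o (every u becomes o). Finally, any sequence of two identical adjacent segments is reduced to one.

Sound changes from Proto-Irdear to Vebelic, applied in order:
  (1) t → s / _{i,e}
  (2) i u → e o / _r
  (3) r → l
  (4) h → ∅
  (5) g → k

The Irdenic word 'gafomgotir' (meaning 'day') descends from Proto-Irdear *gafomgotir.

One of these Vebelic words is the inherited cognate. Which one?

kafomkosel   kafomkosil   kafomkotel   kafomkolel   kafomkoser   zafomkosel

Vebelic: *gafomgotir
  gafomgotir → gafomgosir   [palatalisation]
  gafomgosir → gafomgoser   [pre-rhotic lowering]
  gafomgoser → gafomgosel   [unconditioned shift]
  gafomgosel (rule 4 does not apply)
  gafomgosel → kafomkosel   [unconditioned shift]
  giving Vebelic kafomkosel.
The other candidates each miss or misapply at least one Vebelic change.

kafomkosel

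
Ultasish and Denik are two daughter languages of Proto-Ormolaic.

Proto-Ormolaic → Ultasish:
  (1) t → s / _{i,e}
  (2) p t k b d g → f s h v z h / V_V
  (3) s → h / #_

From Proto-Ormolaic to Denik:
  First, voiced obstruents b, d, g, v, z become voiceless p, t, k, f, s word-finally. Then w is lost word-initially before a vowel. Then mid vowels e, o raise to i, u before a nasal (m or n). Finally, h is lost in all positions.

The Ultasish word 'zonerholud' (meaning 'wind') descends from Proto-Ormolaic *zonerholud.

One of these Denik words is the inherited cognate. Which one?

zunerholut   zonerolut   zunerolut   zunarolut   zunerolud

zunerolut

Denik: start from *zonerholud.
  rule 1 (final devoicing): zonerholud → zonerholut
  rule 2: no change — zonerholut
  rule 3 (pre-nasal raising): zonerholut → zunerholut
  rule 4 (h-loss): zunerholut → zunerolut
  ⇒ Denik zunerolut
Only 'zunerolut' matches the regular Denik development of *zonerholud.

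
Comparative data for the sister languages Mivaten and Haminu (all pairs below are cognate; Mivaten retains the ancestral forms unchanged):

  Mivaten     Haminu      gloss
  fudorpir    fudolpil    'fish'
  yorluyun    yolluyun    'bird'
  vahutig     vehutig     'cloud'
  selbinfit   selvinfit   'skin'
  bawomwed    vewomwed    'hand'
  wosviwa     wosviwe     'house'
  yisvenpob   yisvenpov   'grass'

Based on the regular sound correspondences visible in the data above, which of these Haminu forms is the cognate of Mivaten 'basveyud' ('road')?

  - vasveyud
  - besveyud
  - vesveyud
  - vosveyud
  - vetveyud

bawomwed ~ vewomwed — Mivaten b corresponds to Haminu v word-initially before a back vowel.
vahutig ~ vehutig, bawomwed ~ vewomwed — Mivaten a corresponds to Haminu e after a consonant, before a consonant other than r, m, n, p, b, f, v.
Applying these to Mivaten 'basveyud':
  basveyud → vasveyud   (b→v word-initially before a back vowel)
  vasveyud → vesveyud   (a→e after a consonant, before a consonant other than r, m, n, p, b, f, v)
So the Haminu cognate is 'vesveyud'.

vesveyud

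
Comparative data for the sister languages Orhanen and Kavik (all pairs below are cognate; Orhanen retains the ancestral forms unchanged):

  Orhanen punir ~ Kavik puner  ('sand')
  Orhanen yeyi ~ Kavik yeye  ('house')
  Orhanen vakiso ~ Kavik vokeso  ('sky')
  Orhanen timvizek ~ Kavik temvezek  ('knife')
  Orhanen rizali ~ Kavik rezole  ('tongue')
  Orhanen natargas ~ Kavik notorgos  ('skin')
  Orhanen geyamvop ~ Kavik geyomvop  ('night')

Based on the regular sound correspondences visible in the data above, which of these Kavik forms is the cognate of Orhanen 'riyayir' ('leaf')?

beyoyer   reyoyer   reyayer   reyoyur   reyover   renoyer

vakiso ~ vokeso, timvizek ~ temvezek — Orhanen i corresponds to Kavik e after a consonant, before a consonant other than r, m, n, p, b, f, v.
vakiso ~ vokeso, rizali ~ rezole — Orhanen a corresponds to Kavik o after a consonant, before a consonant other than r, m, n, p, b, f, v.
punir ~ puner — Orhanen i corresponds to Kavik e after a consonant, before r.
Applying these to Orhanen 'riyayir':
  riyayir → reyayir   (i→e after a consonant, before a consonant other than r, m, n, p, b, f, v)
  reyayir → reyoyir   (a→o after a consonant, before a consonant other than r, m, n, p, b, f, v)
  reyoyir → reyoyer   (i→e after a consonant, before r)
So the Kavik cognate is 'reyoyer'.

reyoyer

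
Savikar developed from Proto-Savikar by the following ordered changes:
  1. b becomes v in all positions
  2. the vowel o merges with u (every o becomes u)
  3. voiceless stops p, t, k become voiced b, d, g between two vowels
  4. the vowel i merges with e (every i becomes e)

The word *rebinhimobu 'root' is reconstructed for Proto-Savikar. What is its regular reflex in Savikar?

revenhemuvu

Savikar: start from *rebinhimobu.
  rule 1 (unconditioned shift): rebinhimobu → revinhimovu
  rule 2 (vowel merger): revinhimovu → revinhimuvu
  rule 3: no change — revinhimuvu
  rule 4 (vowel merger): revinhimuvu → revenhemuvu
  ⇒ Savikar revenhemuvu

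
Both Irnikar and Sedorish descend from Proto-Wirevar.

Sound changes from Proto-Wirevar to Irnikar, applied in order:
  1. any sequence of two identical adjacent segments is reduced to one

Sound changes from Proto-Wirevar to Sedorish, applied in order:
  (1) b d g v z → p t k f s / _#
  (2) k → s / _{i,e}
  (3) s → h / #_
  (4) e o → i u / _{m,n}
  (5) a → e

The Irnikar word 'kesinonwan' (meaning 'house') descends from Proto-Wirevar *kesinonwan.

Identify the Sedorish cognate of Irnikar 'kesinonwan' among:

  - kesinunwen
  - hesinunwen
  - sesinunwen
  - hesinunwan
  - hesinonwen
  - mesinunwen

hesinunwen

Sedorish: *kesinonwan
  kesinonwan (rule 1 does not apply)
  kesinonwan → sesinonwan   [palatalisation]
  sesinonwan → hesinonwan   [debuccalisation]
  hesinonwan → hesinunwan   [pre-nasal raising]
  hesinunwan → hesinunwen   [vowel merger]
  giving Sedorish hesinunwen.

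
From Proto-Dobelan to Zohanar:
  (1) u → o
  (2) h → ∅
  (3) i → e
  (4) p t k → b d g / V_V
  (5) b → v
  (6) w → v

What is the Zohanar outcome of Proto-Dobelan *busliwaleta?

voslevaleda

Zohanar: *busliwaleta > bosliwaleta > boslewaleta > boslewaleda > voslewaleda > voslevaleda  (by vowel merger, vowel merger, intervocalic voicing, unconditioned shift, unconditioned shift)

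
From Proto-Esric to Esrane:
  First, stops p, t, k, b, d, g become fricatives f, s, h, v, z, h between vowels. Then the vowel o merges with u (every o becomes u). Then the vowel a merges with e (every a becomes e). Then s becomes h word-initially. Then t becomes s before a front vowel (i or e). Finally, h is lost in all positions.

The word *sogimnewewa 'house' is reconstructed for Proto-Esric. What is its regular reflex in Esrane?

uimnewewe

Esrane: *sogimnewewa
  sogimnewewa → sohimnewewa   [intervocalic lenition]
  sohimnewewa → suhimnewewa   [vowel merger]
  suhimnewewa → suhimnewewe   [vowel merger]
  suhimnewewe → huhimnewewe   [debuccalisation]
  huhimnewewe (rule 5 does not apply)
  huhimnewewe → uimnewewe   [h-loss]
  giving Esrane uimnewewe.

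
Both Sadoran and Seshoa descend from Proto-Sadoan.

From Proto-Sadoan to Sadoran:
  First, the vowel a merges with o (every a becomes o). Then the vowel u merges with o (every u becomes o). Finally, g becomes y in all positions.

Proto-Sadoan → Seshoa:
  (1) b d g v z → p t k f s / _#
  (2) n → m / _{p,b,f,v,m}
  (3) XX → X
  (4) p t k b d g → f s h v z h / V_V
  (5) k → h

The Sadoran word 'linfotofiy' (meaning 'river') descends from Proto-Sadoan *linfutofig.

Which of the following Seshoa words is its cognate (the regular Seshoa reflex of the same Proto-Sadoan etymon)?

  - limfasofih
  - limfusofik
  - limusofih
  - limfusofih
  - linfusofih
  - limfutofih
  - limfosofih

Seshoa: *linfutofig
  linfutofig → linfutofik   [final devoicing]
  linfutofik → limfutofik   [nasal place assimilation]
  limfutofik (rule 3 does not apply)
  limfutofik → limfusofik   [intervocalic lenition]
  limfusofik → limfusofih   [unconditioned shift]
  giving Seshoa limfusofih.

limfusofih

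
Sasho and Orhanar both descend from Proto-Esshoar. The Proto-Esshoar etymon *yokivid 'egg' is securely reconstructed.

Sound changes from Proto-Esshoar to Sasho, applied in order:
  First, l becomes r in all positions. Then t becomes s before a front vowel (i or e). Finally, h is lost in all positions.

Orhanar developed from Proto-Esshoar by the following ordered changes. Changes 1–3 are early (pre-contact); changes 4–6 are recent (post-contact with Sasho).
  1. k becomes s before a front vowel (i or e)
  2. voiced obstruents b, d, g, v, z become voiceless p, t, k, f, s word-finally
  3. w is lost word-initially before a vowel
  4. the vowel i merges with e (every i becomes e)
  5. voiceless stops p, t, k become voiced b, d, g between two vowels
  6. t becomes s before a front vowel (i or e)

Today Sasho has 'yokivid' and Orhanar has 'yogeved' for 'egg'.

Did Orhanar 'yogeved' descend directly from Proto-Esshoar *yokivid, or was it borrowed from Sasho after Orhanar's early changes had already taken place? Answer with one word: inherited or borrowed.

borrowed

If inherited, *yokivid would pass through all of Orhanar's changes:
Orhanar: *yokivid
  yokivid → yosivid   [palatalisation]
  yosivid → yosivit   [final devoicing]
  yosivit (rule 3 does not apply)
  yosivit → yosevet   [vowel merger]
  yosevet (rule 5 does not apply)
  yosevet (rule 6 does not apply)
  giving Orhanar yosevet.
If borrowed from Sasho 'yokivid' after the early changes, it would undergo only the recent ones:
  rule 4 (vowel merger): yokivid → yokeved
  rule 5 (intervocalic voicing): yokeved → yogeved
  rule 6 (palatalisation): no change (yogeved)
  ⇒ as a loan: yogeved
Orhanar 'yogeved' matches the loan outcome 'yogeved', not the inherited 'yosevet' — it skipped the early Orhanar changes, so it was borrowed from Sasho.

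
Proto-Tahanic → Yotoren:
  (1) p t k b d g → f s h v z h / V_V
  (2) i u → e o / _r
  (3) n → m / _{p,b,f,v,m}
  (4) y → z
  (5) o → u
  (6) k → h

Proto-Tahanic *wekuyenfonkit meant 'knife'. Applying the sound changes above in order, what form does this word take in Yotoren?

Yotoren: *wekuyenfonkit > wehuyenfonkit > wehuyemfonkit > wehuzemfonkit > wehuzemfunkit > wehuzemfunhit  (by intervocalic lenition, nasal place assimilation, unconditioned shift, vowel merger, unconditioned shift)

wehuzemfunhit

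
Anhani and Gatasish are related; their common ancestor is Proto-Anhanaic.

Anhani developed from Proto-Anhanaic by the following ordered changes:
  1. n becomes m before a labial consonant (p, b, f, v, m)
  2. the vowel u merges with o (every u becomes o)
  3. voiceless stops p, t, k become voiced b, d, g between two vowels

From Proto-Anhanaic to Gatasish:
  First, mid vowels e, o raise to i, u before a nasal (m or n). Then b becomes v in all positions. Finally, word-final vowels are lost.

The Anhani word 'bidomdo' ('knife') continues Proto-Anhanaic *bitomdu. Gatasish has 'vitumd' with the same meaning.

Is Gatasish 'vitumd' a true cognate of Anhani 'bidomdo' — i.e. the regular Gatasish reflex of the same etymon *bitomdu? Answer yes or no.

Derive the expected Gatasish reflex of *bitomdu:
Gatasish: *bitomdu
  bitomdu → bitumdu   [pre-nasal raising]
  bitumdu → vitumdu   [unconditioned shift]
  vitumdu → vitumd   [apocope]
  giving Gatasish vitumd.
Gatasish 'vitumd' matches the regular reflex exactly, so the pair is cognate.

yes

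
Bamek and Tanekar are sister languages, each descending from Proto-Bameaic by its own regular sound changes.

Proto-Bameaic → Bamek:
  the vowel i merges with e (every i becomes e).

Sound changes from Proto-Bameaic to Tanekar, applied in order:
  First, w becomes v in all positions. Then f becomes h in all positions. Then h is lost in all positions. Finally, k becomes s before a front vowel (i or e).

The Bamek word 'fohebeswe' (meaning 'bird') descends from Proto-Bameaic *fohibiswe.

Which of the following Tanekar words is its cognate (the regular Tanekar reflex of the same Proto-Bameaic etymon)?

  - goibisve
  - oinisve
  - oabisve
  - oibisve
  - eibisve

oibisve

Tanekar: start from *fohibiswe.
  rule 1 (unconditioned shift): fohibiswe → fohibisve
  rule 2 (unconditioned shift): fohibisve → hohibisve
  rule 3 (h-loss): hohibisve → oibisve
  rule 4: no change — oibisve
  ⇒ Tanekar oibisve
Among the options, 'oibisve' alone shows every Tanekar change applied in order.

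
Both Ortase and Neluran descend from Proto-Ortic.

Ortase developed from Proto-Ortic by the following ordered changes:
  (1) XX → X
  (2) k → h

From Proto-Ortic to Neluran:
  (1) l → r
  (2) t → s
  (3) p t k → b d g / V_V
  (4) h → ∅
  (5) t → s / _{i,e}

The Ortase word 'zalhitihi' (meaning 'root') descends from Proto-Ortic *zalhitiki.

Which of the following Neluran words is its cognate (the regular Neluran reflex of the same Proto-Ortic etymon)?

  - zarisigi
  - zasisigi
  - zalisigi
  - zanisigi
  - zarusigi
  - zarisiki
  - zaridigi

zarisigi

Neluran: *zalhitiki > zarhitiki > zarhisiki > zarhisigi > zarisigi  (by unconditioned shift, unconditioned shift, intervocalic voicing, h-loss)
The other candidates each miss or misapply at least one Neluran change.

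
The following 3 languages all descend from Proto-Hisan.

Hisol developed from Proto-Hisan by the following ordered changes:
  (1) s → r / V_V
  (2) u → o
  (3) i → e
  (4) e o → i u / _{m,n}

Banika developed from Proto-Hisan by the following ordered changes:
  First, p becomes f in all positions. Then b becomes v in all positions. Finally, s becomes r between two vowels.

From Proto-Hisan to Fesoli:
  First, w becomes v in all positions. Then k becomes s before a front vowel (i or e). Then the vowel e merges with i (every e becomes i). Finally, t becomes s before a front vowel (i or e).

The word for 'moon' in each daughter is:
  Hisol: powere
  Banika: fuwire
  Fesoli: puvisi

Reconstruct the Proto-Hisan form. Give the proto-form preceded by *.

Position 4: Hisol has e, Banika has i, Fesoli has i. Banika preserves i here (none of its changes turn any other segment into i), so the proto-segment is *i.
Position 2: Hisol has o, Banika has u, Fesoli has u. Banika preserves u here (none of its changes turn any other segment into u), so the proto-segment is *u.
Position 5: Hisol has r, Banika has r, Fesoli has s. Taking the neighbouring segments as reconstructed: Hisol r could go back to *s or *r; Banika r could go back to *s or *r; Fesoli s could go back to *t or *k or *s — the one source consistent with every daughter is *s.
Continuing position by position gives *puwise; check it forward:
Hisol: *puwise
  puwise → puwire   [rhotacism]
  puwire → powire   [vowel merger]
  powire → powere   [vowel merger]
  powere (rule 4 does not apply)
  giving Hisol powere.
Banika: *puwise > fuwise > fuwire  (by unconditioned shift, rhotacism)
Fesoli: start from *puwise.
  rule 1 (unconditioned shift): puwise → puvise
  rule 2: no change — puvise
  rule 3 (vowel merger): puvise → puvisi
  rule 4: no change — puvisi
  ⇒ Fesoli puvisi
Only *puwise yields all of Hisol powere, Banika fuwire, Fesoli puvisi.

*puwise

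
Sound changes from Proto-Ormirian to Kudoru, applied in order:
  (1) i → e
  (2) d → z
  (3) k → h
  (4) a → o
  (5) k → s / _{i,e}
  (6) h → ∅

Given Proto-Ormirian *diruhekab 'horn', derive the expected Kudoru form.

zerueob

Kudoru: *diruhekab
  diruhekab → deruhekab   [vowel merger]
  deruhekab → zeruhekab   [unconditioned shift]
  zeruhekab → zeruhehab   [unconditioned shift]
  zeruhehab → zeruhehob   [vowel merger]
  zeruhehob (rule 5 does not apply)
  zeruhehob → zerueob   [h-loss]
  giving Kudoru zerueob.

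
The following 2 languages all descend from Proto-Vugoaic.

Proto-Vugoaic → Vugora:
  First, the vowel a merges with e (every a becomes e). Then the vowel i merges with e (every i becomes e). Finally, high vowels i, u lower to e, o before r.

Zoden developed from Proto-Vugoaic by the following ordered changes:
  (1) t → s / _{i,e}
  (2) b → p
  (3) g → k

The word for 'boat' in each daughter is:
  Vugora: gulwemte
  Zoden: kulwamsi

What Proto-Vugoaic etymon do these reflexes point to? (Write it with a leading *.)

*gulwamti

Position 8: Vugora has e, Zoden has i. Zoden preserves i here (none of its changes turn any other segment into i), so the proto-segment is *i.
Position 7: Vugora has t, Zoden has s. Vugora preserves t here (none of its changes turn any other segment into t), so the proto-segment is *t.
Position 1: Vugora has g, Zoden has k. Vugora preserves g here (none of its changes turn any other segment into g), so the proto-segment is *g.
Continuing position by position gives *gulwamti; check it forward:
Vugora: *gulwamti > gulwemti > gulwemte  (by vowel merger, vowel merger)
Zoden: *gulwamti
  gulwamti → gulwamsi   [palatalisation]
  gulwamsi (rule 2 does not apply)
  gulwamsi → kulwamsi   [unconditioned shift]
  giving Zoden kulwamsi.
*gulwamti is the unique common source.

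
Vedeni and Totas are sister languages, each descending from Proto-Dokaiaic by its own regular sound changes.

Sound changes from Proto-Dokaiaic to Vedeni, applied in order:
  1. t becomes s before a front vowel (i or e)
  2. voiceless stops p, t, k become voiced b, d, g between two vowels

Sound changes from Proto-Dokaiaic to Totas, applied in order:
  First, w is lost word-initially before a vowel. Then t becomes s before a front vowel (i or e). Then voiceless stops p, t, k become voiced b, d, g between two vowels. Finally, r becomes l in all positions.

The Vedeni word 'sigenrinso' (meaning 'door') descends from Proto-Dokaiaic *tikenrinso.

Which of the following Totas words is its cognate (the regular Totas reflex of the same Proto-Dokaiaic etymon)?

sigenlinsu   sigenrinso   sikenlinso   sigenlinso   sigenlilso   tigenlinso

Totas: *tikenrinso
  tikenrinso (rule 1 does not apply)
  tikenrinso → sikenrinso   [palatalisation]
  sikenrinso → sigenrinso   [intervocalic voicing]
  sigenrinso → sigenlinso   [unconditioned shift]
  giving Totas sigenlinso.
The other candidates each miss or misapply at least one Totas change.

sigenlinso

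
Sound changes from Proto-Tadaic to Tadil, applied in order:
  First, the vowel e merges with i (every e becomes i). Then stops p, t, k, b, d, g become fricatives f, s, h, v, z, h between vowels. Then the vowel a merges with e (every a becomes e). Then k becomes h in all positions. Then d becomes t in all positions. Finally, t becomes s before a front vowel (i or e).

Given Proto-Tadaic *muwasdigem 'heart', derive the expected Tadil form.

muwessihim

Tadil: *muwasdigem
  muwasdigem → muwasdigim   [vowel merger]
  muwasdigim → muwasdihim   [intervocalic lenition]
  muwasdihim → muwesdihim   [vowel merger]
  muwesdihim (rule 4 does not apply)
  muwesdihim → muwestihim   [unconditioned shift]
  muwestihim → muwessihim   [palatalisation]
  giving Tadil muwessihim.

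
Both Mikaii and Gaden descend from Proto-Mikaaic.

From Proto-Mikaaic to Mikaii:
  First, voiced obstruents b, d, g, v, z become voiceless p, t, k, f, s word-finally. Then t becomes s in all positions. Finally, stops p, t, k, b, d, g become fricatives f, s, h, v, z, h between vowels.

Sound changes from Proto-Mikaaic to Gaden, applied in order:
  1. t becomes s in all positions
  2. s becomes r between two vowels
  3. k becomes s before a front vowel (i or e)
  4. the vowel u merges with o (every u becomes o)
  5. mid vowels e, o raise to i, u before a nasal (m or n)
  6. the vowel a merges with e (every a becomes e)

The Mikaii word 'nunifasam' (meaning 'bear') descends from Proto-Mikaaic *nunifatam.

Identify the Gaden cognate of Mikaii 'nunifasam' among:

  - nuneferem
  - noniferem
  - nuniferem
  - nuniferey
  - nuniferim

Gaden: start from *nunifatam.
  rule 1 (unconditioned shift): nunifatam → nunifasam
  rule 2 (rhotacism): nunifasam → nunifaram
  rule 3: no change — nunifaram
  rule 4 (vowel merger): nunifaram → nonifaram
  rule 5 (pre-nasal raising): nonifaram → nunifaram
  rule 6 (vowel merger): nunifaram → nuniferem
  ⇒ Gaden nuniferem
Only 'nuniferem' matches the regular Gaden development of *nunifatam.

nuniferem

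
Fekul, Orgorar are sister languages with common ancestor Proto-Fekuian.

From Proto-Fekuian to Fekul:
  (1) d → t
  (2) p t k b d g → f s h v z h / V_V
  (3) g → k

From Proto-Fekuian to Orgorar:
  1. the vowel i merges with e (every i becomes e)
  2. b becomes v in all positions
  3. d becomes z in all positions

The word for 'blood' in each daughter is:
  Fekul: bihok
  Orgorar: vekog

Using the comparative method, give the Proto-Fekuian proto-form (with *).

Position 1: Fekul has b, Orgorar has v. Fekul preserves b here (none of its changes turn any other segment into b), so the proto-segment is *b.
Position 3: Fekul has h, Orgorar has k. Orgorar preserves k here (none of its changes turn any other segment into k), so the proto-segment is *k.
Position 2: Fekul has i, Orgorar has e. Fekul preserves i here (none of its changes turn any other segment into i), so the proto-segment is *i.
This points to *bikog. Verify forward in each daughter:
Fekul: *bikog
  bikog (rule 1 does not apply)
  bikog → bihog   [intervocalic lenition]
  bihog → bihok   [unconditioned shift]
  giving Fekul bihok.
Orgorar: start from *bikog.
  rule 1 (vowel merger): bikog → bekog
  rule 2 (unconditioned shift): bekog → vekog
  rule 3: no change — vekog
  ⇒ Orgorar vekog
No other proto-form is consistent with every reflex, so the reconstruction is *bikog.

*bikog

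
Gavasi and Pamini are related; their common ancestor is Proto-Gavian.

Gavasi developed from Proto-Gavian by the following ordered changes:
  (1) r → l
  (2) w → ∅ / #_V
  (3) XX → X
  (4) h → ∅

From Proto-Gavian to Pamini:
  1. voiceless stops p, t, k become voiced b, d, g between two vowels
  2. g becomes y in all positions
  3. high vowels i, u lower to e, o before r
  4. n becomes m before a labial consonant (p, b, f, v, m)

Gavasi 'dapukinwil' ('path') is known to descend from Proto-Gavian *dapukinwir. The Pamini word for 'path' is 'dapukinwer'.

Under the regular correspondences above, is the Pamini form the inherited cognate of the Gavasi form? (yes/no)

Derive the expected Pamini reflex of *dapukinwir:
Pamini: *dapukinwir
  dapukinwir → dabuginwir   [intervocalic voicing]
  dabuginwir → dabuyinwir   [unconditioned shift]
  dabuyinwir → dabuyinwer   [pre-rhotic lowering]
  dabuyinwer (rule 4 does not apply)
  giving Pamini dabuyinwer.
The regular Pamini reflex would be 'dabuyinwer', but the attested form is 'dapukinwer'. The correspondence is irregular, so they are not cognates (the Pamini form has a different source).

no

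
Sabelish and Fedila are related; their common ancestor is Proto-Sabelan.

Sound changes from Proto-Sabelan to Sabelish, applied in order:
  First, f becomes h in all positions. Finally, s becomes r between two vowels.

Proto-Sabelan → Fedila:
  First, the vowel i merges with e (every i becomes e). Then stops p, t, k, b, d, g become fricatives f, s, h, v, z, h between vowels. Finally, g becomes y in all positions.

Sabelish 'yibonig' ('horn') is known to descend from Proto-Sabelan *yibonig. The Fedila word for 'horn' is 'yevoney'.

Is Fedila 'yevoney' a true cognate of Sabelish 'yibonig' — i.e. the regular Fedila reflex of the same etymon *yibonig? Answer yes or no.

yes

Derive the expected Fedila reflex of *yibonig:
Fedila: start from *yibonig.
  rule 1 (vowel merger): yibonig → yeboneg
  rule 2 (intervocalic lenition): yeboneg → yevoneg
  rule 3 (unconditioned shift): yevoneg → yevoney
  ⇒ Fedila yevoney
Fedila 'yevoney' matches the regular reflex exactly, so the pair is cognate.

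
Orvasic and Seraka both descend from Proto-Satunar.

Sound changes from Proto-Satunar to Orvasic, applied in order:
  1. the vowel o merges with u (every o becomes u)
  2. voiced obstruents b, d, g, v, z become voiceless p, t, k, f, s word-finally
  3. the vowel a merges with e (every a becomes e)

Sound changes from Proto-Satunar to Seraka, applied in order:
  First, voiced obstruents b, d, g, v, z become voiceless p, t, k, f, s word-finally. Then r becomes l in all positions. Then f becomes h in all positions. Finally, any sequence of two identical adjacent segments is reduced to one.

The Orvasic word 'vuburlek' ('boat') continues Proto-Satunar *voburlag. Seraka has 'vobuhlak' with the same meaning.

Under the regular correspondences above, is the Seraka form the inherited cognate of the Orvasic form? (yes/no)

Derive the expected Seraka reflex of *voburlag:
Seraka: *voburlag > voburlak > vobullak > vobulak  (by final devoicing, unconditioned shift, degemination)
The regular Seraka reflex would be 'vobulak', but the attested form is 'vobuhlak'. The correspondence is irregular, so they are not cognates (the Seraka form has a different source).

no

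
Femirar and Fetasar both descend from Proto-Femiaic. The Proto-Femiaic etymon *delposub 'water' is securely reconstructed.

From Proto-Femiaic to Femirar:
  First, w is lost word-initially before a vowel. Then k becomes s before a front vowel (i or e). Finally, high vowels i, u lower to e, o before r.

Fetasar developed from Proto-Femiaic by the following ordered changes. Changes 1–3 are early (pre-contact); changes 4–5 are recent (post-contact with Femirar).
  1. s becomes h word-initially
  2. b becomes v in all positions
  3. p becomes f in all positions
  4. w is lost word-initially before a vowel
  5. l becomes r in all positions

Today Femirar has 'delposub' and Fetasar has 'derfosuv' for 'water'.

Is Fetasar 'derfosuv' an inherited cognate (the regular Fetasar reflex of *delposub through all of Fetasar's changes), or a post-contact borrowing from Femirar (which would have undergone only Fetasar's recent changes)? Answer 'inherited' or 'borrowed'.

inherited

If inherited, *delposub would pass through all of Fetasar's changes:
Fetasar: start from *delposub.
  rule 1: no change — delposub
  rule 2 (unconditioned shift): delposub → delposuv
  rule 3 (unconditioned shift): delposuv → delfosuv
  rule 4: no change — delfosuv
  rule 5 (unconditioned shift): delfosuv → derfosuv
  ⇒ Fetasar derfosuv
If borrowed from Femirar 'delposub' after the early changes, it would undergo only the recent ones:
  rule 4 (glide loss): no change (delposub)
  rule 5 (unconditioned shift): delposub → derposub
  ⇒ as a loan: derposub
Fetasar 'derfosuv' matches the inherited outcome exactly, so it is an inherited cognate, not a loan.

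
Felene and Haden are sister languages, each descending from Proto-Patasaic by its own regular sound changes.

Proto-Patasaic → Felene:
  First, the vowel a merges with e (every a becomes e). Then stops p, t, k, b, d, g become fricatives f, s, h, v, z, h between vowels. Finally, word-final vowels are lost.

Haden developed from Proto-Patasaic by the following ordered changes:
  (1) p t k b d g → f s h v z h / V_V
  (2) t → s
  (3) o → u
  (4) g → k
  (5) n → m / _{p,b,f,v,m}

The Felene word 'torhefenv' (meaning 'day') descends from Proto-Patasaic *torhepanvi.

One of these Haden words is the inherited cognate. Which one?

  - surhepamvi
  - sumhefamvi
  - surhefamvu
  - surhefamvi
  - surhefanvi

Haden: start from *torhepanvi.
  rule 1 (intervocalic lenition): torhepanvi → torhefanvi
  rule 2 (unconditioned shift): torhefanvi → sorhefanvi
  rule 3 (vowel merger): sorhefanvi → surhefanvi
  rule 4: no change — surhefanvi
  rule 5 (nasal place assimilation): surhefanvi → surhefamvi
  ⇒ Haden surhefamvi
Among the options, 'surhefamvi' alone shows every Haden change applied in order.

surhefamvi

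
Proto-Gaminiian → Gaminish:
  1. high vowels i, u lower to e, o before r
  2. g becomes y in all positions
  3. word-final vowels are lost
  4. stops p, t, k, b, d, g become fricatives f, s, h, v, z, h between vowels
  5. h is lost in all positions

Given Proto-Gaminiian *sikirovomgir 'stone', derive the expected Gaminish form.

sierovomyer

Gaminish: *sikirovomgir > sikerovomger > sikerovomyer > siherovomyer > sierovomyer  (by pre-rhotic lowering, unconditioned shift, intervocalic lenition, h-loss)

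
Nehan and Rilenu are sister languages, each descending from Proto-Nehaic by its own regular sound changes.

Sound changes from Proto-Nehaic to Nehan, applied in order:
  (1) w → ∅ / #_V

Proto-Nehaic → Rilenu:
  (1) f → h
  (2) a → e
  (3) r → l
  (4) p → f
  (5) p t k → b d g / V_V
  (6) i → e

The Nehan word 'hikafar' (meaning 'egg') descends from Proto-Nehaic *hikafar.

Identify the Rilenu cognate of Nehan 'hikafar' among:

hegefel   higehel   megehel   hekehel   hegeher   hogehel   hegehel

hegehel

Rilenu: *hikafar > hikahar > hikeher > hikehel > higehel > hegehel  (by unconditioned shift, vowel merger, unconditioned shift, intervocalic voicing, vowel merger)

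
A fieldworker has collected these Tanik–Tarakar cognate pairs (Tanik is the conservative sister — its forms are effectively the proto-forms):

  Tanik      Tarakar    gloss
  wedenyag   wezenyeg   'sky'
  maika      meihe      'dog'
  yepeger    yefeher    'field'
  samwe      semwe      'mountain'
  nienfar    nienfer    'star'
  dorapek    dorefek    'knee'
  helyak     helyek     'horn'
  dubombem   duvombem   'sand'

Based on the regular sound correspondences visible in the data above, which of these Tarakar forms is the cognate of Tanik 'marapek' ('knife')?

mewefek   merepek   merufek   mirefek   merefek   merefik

merefek

nienfar ~ nienfer — Tanik a corresponds to Tarakar e after a consonant, before r.
dorapek ~ dorefek — Tanik a corresponds to Tarakar e after a consonant, before a labial obstruent.
yepeger ~ yefeher, dorapek ~ dorefek — Tanik p corresponds to Tarakar f between vowels (before a front vowel).
Applying these to Tanik 'marapek':
  marapek → merapek   (a→e after a consonant, before r)
  merapek → merepek   (a→e after a consonant, before a labial obstruent)
  merepek → merefek   (p→f between vowels (before a front vowel))
So the Tarakar cognate is 'merefek'.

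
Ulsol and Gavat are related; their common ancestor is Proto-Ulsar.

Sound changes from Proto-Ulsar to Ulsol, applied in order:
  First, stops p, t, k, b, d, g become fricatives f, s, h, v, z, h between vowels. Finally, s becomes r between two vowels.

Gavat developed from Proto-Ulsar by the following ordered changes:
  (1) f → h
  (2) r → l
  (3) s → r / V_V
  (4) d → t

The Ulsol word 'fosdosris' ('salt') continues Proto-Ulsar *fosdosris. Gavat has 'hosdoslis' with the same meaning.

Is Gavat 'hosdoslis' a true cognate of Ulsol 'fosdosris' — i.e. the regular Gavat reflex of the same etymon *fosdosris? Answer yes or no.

Derive the expected Gavat reflex of *fosdosris:
Gavat: *fosdosris
  fosdosris → hosdosris   [unconditioned shift]
  hosdosris → hosdoslis   [unconditioned shift]
  hosdoslis (rule 3 does not apply)
  hosdoslis → hostoslis   [unconditioned shift]
  giving Gavat hostoslis.
The regular Gavat reflex would be 'hostoslis', but the attested form is 'hosdoslis'. The correspondence is irregular, so they are not cognates (the Gavat form has a different source).

no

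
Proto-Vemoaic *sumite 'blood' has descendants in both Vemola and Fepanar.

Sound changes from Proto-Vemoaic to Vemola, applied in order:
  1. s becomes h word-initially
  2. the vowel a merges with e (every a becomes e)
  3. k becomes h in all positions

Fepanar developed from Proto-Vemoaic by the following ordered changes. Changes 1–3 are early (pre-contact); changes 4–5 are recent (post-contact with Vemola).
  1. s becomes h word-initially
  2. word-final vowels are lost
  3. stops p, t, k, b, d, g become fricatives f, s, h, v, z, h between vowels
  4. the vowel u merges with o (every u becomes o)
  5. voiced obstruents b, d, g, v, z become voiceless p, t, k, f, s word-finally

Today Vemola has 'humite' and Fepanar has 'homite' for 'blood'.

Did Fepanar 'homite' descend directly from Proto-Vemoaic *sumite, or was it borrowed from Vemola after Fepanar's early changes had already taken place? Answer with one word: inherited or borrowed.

If inherited, *sumite would pass through all of Fepanar's changes:
Fepanar: *sumite > humite > humit > homit  (by debuccalisation, apocope, vowel merger)
If borrowed from Vemola 'humite' after the early changes, it would undergo only the recent ones:
  rule 4 (vowel merger): humite → homite
  rule 5 (final devoicing): no change (homite)
  ⇒ as a loan: homite
Fepanar 'homite' matches the loan outcome 'homite', not the inherited 'homit' — it skipped the early Fepanar changes, so it was borrowed from Vemola.

borrowed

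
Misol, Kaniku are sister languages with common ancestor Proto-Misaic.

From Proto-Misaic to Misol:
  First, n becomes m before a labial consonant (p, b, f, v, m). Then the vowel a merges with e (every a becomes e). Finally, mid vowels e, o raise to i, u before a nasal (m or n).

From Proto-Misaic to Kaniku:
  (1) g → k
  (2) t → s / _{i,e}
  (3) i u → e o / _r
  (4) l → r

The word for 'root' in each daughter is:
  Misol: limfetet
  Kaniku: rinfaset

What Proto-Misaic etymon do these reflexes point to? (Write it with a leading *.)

*linfatet

Position 5: Misol has e, Kaniku has a. Kaniku preserves a here (none of its changes turn any other segment into a), so the proto-segment is *a.
Position 3: Misol has m, Kaniku has n. Kaniku preserves n here (none of its changes turn any other segment into n), so the proto-segment is *n.
Position 6: Misol has t, Kaniku has s. Misol preserves t here (none of its changes turn any other segment into t), so the proto-segment is *t.
This points to *linfatet. Verify forward in each daughter:
Misol: *linfatet > limfatet > limfetet  (by nasal place assimilation, vowel merger)
Kaniku: *linfatet > linfaset > rinfaset  (by palatalisation, unconditioned shift)
No other proto-form is consistent with every reflex, so the reconstruction is *linfatet.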